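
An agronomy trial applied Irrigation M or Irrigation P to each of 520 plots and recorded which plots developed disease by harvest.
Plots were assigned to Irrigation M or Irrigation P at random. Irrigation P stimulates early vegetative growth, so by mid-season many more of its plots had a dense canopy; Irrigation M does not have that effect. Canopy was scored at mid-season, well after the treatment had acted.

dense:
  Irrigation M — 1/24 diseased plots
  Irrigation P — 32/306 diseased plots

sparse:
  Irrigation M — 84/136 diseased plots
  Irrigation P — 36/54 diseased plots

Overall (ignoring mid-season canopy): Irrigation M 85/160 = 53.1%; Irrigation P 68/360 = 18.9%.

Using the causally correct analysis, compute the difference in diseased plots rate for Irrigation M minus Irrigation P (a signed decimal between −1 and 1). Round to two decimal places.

+0.34

Irrigation M is lower inside every mid-season canopy stratum but Irrigation P is lower in aggregate. Whether to stratify depends on how mid-season canopy relates to the irrigation.
Because the irrigation influences mid-season canopy, mid-season canopy is a post-treatment mediator, not a confounder. Stratifying on it would bias the estimate; the causal effect is the crude pooled difference.
The causal difference is the pooled difference: 0.531 − 0.189 = +0.342.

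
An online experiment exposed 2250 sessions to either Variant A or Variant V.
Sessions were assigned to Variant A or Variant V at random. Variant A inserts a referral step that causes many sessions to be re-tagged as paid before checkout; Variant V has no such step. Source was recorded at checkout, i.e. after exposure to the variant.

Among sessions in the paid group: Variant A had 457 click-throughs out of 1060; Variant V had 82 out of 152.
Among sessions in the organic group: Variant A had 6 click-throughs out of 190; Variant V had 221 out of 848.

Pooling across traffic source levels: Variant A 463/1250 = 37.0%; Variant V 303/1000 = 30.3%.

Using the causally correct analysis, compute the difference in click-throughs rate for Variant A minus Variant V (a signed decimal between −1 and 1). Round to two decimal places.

+0.07

The stratified and pooled comparisons disagree (Variant V wins within each traffic source; Variant A wins overall), so the answer turns on the causal role of traffic source.
Traffic source lies on the pathway variant → traffic source → outcome, so adjusting for it blocks the indirect effect. For the total causal effect of variant, use the unadjusted pooled rates.
The causal difference is the pooled difference: 0.370 − 0.303 = +0.067.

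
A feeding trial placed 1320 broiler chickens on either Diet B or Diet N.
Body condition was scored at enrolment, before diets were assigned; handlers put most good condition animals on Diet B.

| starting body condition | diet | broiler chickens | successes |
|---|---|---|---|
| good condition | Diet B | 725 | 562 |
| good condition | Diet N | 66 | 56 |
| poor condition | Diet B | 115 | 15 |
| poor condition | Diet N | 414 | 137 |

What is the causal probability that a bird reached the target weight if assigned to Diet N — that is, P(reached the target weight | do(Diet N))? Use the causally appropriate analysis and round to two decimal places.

0.64

Within every starting body condition level Diet N has the higher rate, yet pooled Diet B does — Simpson's reversal.
Since starting body condition is a pre-existing factor (not a product of the diet) and it affects the outcome on its own, it is a confounder. The stratified rates, not the pooled rate, identify the causal effect.
Standardising Diet N to the population starting body condition mix: 0.599·56/66 + 0.401·137/414 = 0.641.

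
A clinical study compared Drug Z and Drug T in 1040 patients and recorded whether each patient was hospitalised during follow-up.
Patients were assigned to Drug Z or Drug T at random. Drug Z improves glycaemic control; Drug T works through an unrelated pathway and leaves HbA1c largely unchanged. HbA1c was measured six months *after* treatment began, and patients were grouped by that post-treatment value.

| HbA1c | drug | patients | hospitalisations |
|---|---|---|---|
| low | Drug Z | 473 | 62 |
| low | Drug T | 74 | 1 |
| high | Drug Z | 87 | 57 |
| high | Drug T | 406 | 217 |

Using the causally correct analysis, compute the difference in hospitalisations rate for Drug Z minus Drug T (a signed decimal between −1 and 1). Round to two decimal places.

-0.24

Drug T is lower inside every HbA1c stratum but Drug Z is lower in aggregate. Whether to stratify depends on how HbA1c relates to the drug.
HbA1c lies on the pathway drug → HbA1c → outcome, so adjusting for it blocks the indirect effect. For the total causal effect of drug, use the unadjusted pooled rates.
The causal difference is the pooled difference: 0.212 − 0.454 = -0.242.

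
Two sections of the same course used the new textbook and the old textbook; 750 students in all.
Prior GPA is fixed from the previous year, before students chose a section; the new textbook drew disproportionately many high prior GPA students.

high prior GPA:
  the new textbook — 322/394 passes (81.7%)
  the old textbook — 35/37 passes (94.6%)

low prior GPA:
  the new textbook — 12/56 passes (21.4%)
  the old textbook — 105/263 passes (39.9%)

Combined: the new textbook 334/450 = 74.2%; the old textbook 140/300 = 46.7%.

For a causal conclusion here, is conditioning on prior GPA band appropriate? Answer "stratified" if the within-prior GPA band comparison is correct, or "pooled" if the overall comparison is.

stratified

The prior GPA band-specific comparison favours the old textbook throughout, but the pooled figures favour the new textbook. The question is whether to condition on prior GPA band.
Prior GPA band differs across teaching methods for reasons unrelated to any effect of the teaching method itself, and it separately predicts the outcome — a classic confounder. We must compare within prior GPA band levels.
Within each level — high prior GPA: 81.7% vs 94.6%; low prior GPA: 21.4% vs 39.9% — the old textbook is higher every time.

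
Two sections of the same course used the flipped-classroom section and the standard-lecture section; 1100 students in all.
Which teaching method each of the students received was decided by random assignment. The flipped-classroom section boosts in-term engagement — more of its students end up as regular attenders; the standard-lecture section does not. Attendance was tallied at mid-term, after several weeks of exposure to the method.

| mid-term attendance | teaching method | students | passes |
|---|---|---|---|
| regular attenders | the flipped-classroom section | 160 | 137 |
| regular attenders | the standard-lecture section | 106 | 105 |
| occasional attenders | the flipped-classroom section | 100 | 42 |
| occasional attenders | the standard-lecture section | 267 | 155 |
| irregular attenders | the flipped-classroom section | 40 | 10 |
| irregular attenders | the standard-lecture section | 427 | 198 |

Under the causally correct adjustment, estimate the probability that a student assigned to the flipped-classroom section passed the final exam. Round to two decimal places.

The mid-term attendance-specific comparison favours the standard-lecture section throughout, but the pooled figures favour the flipped-classroom section. The question is whether to condition on mid-term attendance.
Because the teaching method influences mid-term attendance, mid-term attendance is a post-treatment mediator, not a confounder. Stratifying on it would bias the estimate; the causal effect is the crude pooled difference.
So P(outcome | do(the flipped-classroom section)) is just the pooled rate for the flipped-classroom section: 189/300 = 0.630.

0.63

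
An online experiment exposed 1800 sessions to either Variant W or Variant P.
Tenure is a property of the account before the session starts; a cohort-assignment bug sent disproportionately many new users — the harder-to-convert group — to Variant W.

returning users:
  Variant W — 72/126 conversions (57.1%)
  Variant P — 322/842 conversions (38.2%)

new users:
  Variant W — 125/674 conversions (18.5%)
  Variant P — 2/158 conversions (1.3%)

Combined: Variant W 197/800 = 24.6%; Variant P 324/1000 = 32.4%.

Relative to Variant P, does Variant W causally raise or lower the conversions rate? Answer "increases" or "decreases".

increases

User tenure satisfies the back-door criterion: it is not a descendant of the variant, and it blocks the spurious path from variant to outcome. Adjusting for it (i.e., using the within-user tenure rates) gives the causal effect.
Within each level — returning users: 57.1% vs 38.2%; new users: 18.5% vs 1.3% — Variant W is higher every time.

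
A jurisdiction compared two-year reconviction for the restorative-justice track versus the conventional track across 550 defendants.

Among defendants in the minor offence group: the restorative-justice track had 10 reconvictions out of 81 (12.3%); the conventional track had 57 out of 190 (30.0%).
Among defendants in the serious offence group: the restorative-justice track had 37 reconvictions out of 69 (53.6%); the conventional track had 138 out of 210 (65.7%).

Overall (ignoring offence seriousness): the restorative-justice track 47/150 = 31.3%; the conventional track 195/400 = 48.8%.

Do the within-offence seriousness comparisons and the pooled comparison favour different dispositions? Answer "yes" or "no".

Within each offence seriousness level (minor offence 12.3% vs 30.0%; serious offence 53.6% vs 65.7%), the restorative-justice track has the lower rate every time. Pooled: 31.3% vs 48.8% — the restorative-justice track has the lower rate overall. They agree.

no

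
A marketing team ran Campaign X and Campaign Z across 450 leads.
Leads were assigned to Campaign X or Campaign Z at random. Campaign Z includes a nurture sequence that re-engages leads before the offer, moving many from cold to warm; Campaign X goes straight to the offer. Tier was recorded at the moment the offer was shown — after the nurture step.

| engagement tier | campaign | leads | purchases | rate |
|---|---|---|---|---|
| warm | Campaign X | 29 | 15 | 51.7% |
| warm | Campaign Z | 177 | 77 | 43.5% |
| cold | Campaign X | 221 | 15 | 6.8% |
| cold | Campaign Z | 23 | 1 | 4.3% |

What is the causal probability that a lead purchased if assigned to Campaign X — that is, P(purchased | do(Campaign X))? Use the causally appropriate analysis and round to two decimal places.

Because the campaign influences engagement tier, engagement tier is a post-treatment mediator, not a confounder. Stratifying on it would bias the estimate; the causal effect is the crude pooled difference.
So P(outcome | do(Campaign X)) is just the pooled rate for Campaign X: 30/250 = 0.120.

0.12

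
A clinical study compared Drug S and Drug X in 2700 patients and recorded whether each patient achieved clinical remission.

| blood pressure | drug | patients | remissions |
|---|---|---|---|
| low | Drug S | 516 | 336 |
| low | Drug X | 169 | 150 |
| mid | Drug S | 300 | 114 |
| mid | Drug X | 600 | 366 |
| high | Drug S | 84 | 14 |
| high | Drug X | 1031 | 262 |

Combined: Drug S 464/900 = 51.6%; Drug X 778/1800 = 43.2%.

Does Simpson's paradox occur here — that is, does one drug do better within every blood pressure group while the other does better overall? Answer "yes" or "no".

Within each blood pressure level (low 65.1% vs 88.8%; mid 38.0% vs 61.0%; high 16.7% vs 25.4%), Drug X has the higher rate every time. Pooled: 51.6% vs 43.2% — Drug S has the higher rate overall. The two comparisons disagree.

yes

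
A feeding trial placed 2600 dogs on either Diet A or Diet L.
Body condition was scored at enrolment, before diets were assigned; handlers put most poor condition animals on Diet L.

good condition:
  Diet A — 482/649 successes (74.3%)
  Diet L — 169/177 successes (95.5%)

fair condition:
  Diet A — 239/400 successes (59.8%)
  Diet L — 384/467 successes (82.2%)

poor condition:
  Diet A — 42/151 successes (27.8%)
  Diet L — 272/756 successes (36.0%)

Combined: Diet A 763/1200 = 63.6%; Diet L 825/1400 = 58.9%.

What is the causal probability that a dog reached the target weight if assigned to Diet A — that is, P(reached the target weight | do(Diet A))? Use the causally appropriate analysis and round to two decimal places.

The imbalance in starting body condition arose from how dogs were allocated, not from anything the diet did; and starting body condition independently affects the outcome. The pooled gap is confounded — condition on starting body condition.
Standardising Diet A to the population starting body condition mix: 0.318·482/649 + 0.333·239/400 + 0.349·42/151 = 0.532.

0.53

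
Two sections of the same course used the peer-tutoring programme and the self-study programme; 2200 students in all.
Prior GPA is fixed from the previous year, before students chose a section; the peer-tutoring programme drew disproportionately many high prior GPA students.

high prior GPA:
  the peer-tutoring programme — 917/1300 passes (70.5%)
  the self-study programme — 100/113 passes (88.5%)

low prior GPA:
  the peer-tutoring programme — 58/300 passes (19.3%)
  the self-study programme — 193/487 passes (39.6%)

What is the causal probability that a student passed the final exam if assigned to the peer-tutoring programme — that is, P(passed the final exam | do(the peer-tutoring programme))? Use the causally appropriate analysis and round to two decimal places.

0.52

The prior GPA band-specific comparison favours the self-study programme throughout, but the pooled figures favour the peer-tutoring programme. The question is whether to condition on prior GPA band.
The imbalance in prior GPA band arose from how students were allocated, not from anything the teaching method did; and prior GPA band independently affects the outcome. The pooled gap is confounded — condition on prior GPA band.
Standardising the peer-tutoring programme to the population prior GPA band mix: 0.642·917/1300 + 0.358·58/300 = 0.522.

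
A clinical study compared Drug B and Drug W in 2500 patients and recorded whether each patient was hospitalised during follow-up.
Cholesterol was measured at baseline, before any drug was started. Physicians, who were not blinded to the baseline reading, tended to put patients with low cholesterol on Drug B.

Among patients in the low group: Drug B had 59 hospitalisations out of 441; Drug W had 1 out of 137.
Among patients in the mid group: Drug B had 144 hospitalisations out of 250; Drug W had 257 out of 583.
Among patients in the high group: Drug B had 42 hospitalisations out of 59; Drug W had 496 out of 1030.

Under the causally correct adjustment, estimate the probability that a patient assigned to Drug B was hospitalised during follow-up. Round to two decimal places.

Cholesterol differs across drugs for reasons unrelated to any effect of the drug itself, and it separately predicts the outcome — a classic confounder. We must compare within cholesterol levels.
Standardising Drug B to the population cholesterol mix: 0.231·59/441 + 0.333·144/250 + 0.436·42/59 = 0.533.

0.53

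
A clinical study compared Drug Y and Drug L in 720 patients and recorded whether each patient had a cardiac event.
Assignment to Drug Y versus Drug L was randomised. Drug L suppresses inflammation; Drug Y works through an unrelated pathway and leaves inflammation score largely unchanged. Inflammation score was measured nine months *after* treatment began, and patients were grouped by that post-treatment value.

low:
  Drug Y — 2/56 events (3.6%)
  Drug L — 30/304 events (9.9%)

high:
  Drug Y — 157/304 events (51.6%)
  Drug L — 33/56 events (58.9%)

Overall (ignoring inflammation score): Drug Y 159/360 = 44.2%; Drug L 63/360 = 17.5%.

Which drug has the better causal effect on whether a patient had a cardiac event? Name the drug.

Drug Y is lower inside every inflammation score stratum but Drug L is lower in aggregate. Whether to stratify depends on how inflammation score relates to the drug.
The distribution of inflammation score is itself part of what the drug does — it is an intermediate outcome. Holding it fixed would remove that part of the effect; the total effect is the pooled difference.
Pooled: Drug Y 44.2% vs Drug L 17.5%; Drug L is lower overall.

Drug L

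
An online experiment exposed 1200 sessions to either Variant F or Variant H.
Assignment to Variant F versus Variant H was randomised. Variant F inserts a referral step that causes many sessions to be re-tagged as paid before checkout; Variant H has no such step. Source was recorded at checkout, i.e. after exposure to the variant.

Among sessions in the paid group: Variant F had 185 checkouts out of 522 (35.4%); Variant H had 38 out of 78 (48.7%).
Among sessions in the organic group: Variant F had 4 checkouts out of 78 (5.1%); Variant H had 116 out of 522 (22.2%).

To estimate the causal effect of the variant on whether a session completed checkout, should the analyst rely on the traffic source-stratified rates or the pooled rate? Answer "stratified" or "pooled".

Because the variant influences traffic source, traffic source is a post-treatment mediator, not a confounder. Stratifying on it would bias the estimate; the causal effect is the crude pooled difference.
Pooled: Variant F 31.5% vs Variant H 25.7%; Variant F is higher overall.

pooled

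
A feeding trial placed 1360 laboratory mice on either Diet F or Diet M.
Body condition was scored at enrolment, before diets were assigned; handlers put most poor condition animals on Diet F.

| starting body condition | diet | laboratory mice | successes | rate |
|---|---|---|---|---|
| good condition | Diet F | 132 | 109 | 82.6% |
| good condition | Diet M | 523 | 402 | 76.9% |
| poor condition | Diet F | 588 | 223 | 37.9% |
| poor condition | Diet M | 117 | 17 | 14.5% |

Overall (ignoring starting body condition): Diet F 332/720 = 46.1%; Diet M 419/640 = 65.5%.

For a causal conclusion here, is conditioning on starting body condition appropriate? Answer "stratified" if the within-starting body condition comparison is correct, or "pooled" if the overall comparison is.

stratified

Diet F is higher inside every starting body condition stratum but Diet M is higher in aggregate. Whether to stratify depends on how starting body condition relates to the diet.
Nothing the diet does changes starting body condition; the imbalance is an allocation artefact. With starting body condition also predicting the outcome, the pooled figure is confounded, and the within-stratum comparison is the causal one.
Within each level — good condition: 82.6% vs 76.9%; poor condition: 37.9% vs 14.5% — Diet F is higher every time.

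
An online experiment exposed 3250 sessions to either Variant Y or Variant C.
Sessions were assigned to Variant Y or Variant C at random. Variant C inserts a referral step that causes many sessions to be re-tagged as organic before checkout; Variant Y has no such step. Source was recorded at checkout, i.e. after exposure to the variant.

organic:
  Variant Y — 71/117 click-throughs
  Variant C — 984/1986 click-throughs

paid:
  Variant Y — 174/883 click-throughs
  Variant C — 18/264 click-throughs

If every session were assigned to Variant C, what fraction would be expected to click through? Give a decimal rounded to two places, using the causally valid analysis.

0.45

Within every traffic source level Variant Y has the higher rate, yet pooled Variant C does — Simpson's reversal.
Traffic source is recorded after the variant and is itself shifted by it — it sits on the causal path from variant to outcome. Conditioning on a mediator would strip out part of the effect we want; the pooled comparison gives the total causal effect.
So P(outcome | do(Variant C)) is just the pooled rate for Variant C: 1002/2250 = 0.445.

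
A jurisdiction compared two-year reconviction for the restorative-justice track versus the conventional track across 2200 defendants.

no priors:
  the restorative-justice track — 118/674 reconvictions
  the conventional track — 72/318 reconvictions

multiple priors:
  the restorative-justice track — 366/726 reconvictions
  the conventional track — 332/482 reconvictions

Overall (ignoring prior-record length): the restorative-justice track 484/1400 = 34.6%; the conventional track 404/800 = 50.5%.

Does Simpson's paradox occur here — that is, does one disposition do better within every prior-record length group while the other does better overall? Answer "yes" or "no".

Within each prior-record length level (no priors 17.5% vs 22.6%; multiple priors 50.4% vs 68.9%), the restorative-justice track has the lower rate every time. Pooled: 34.6% vs 50.5% — the restorative-justice track has the lower rate overall. They agree.

no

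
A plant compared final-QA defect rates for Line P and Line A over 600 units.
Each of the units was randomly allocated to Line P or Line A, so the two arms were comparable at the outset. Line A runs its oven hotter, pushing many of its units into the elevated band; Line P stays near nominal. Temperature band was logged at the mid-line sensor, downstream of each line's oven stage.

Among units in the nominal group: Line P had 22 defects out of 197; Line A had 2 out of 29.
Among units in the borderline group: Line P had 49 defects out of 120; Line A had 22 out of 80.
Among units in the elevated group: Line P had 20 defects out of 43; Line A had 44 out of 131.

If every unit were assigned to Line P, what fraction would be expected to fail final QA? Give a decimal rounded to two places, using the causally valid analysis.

The in-process temperature band-specific comparison favours Line A throughout, but the pooled figures favour Line P. The question is whether to condition on in-process temperature band.
In-process temperature band is recorded after the line and is itself shifted by it — it sits on the causal path from line to outcome. Conditioning on a mediator would strip out part of the effect we want; the pooled comparison gives the total causal effect.
So P(outcome | do(Line P)) is just the pooled rate for Line P: 91/360 = 0.253.

0.25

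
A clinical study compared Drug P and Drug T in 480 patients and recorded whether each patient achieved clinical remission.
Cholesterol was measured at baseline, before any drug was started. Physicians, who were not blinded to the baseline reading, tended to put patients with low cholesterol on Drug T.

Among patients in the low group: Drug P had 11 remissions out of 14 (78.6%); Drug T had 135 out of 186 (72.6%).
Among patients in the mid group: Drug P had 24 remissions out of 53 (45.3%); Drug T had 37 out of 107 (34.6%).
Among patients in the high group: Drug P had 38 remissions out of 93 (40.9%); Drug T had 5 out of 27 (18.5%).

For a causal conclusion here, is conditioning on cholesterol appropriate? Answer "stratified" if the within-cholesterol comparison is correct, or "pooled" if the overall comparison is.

Cholesterol satisfies the back-door criterion: it is not a descendant of the drug, and it blocks the spurious path from drug to outcome. Adjusting for it (i.e., using the within-cholesterol rates) gives the causal effect.
Within each level — low: 78.6% vs 72.6%; mid: 45.3% vs 34.6%; high: 40.9% vs 18.5% — Drug P is higher every time.

stratified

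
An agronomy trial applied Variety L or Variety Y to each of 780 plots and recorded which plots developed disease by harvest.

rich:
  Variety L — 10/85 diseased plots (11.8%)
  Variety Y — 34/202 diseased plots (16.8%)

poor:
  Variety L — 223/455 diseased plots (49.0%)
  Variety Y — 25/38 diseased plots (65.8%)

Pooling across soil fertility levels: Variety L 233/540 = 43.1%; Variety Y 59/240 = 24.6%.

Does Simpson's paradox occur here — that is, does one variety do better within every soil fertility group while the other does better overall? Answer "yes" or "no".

yes

Within each soil fertility level (rich 11.8% vs 16.8%; poor 49.0% vs 65.8%), Variety L has the lower rate every time. Pooled: 43.1% vs 24.6% — Variety Y has the lower rate overall. The two comparisons disagree.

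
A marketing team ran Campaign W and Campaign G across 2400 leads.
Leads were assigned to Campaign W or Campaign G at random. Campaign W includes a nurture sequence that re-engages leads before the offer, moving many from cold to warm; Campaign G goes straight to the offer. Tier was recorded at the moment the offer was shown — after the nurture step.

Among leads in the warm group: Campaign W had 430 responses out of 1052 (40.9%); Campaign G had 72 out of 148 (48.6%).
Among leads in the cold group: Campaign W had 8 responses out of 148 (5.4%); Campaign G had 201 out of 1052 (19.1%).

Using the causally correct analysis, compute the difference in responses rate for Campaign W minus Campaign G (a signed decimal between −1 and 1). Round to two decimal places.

+0.14

Engagement tier lies on the pathway campaign → engagement tier → outcome, so adjusting for it blocks the indirect effect. For the total causal effect of campaign, use the unadjusted pooled rates.
The causal difference is the pooled difference: 0.365 − 0.228 = +0.138.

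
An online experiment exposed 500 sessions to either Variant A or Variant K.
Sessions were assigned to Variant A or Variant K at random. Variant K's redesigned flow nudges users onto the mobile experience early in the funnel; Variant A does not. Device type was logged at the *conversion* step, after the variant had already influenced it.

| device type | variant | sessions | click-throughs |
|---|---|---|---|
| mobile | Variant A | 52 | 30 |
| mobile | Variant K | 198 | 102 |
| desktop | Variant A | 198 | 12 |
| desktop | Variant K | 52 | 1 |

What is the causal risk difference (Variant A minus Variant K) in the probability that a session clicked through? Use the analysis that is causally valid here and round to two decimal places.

Device type is downstream of the variant. One should not condition on a consequence of treatment, so the overall rates are the right comparison.
The causal difference is the pooled difference: 0.168 − 0.412 = -0.244.

-0.24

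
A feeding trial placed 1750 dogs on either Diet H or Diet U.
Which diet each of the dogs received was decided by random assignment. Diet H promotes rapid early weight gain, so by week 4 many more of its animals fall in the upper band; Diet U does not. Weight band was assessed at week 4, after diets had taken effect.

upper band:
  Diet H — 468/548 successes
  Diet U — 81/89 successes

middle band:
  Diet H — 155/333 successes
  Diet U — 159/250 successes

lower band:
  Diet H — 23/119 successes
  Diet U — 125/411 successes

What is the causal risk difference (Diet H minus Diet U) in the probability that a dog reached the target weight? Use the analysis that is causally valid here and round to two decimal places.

Within every week-4 weight band level Diet U has the higher rate, yet pooled Diet H does — Simpson's reversal.
Week-4 weight band here is a post-treatment variable shaped by the diet; conditioning on it would introduce bias rather than remove it. The overall comparison is the causal one.
The causal difference is the pooled difference: 0.646 − 0.487 = +0.159.

+0.16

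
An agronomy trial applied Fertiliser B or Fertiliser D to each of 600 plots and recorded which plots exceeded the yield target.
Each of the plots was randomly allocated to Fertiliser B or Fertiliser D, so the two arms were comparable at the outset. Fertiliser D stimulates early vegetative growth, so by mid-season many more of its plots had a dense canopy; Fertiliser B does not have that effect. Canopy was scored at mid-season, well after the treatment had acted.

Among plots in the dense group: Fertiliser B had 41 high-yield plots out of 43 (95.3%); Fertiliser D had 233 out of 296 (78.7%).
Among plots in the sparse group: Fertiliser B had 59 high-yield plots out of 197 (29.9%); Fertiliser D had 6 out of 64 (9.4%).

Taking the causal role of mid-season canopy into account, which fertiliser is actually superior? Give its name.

Mid-season canopy here is a post-treatment variable shaped by the fertiliser; conditioning on it would introduce bias rather than remove it. The overall comparison is the causal one.
Pooled: Fertiliser B 41.7% vs Fertiliser D 66.4%; Fertiliser D is higher overall.

Fertiliser D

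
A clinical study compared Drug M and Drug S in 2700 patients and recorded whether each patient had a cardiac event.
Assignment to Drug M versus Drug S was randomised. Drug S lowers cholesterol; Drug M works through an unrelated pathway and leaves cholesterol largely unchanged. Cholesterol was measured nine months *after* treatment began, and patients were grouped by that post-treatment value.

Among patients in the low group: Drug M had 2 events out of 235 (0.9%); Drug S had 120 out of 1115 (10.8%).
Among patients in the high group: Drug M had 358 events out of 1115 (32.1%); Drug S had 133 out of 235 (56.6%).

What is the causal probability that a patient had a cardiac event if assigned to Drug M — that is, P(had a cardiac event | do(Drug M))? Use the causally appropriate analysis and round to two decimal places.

0.27

The distribution of cholesterol is itself part of what the drug does — it is an intermediate outcome. Holding it fixed would remove that part of the effect; the total effect is the pooled difference.
So P(outcome | do(Drug M)) is just the pooled rate for Drug M: 360/1350 = 0.267.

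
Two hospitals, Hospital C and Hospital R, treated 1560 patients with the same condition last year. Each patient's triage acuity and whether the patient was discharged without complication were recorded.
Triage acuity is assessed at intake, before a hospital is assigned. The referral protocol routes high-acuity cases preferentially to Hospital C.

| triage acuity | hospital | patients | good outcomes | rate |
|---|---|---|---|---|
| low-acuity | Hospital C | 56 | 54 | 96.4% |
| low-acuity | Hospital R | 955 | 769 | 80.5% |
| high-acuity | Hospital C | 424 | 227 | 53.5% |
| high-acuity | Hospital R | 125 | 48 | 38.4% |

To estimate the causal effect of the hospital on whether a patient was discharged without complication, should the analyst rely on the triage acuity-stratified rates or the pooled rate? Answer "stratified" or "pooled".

stratified

Here triage acuity is a common cause — it drives both which hospital a case falls under and the outcome. The crude comparison mixes populations; the stratum-specific rates are the causally relevant ones.
Within each level — low-acuity: 96.4% vs 80.5%; high-acuity: 53.5% vs 38.4% — Hospital C is higher every time.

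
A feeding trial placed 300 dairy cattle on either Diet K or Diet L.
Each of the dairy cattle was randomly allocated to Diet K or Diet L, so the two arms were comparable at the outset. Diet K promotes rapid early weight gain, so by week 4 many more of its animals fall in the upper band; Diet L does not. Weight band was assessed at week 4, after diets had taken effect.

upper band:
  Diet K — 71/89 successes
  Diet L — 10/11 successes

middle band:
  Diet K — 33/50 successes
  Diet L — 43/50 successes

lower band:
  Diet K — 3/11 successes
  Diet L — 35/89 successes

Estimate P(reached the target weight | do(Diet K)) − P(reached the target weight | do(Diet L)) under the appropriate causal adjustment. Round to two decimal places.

+0.13

Within every week-4 weight band level Diet L has the higher rate, yet pooled Diet K does — Simpson's reversal.
Week-4 weight band here is a post-treatment variable shaped by the diet; conditioning on it would introduce bias rather than remove it. The overall comparison is the causal one.
The causal difference is the pooled difference: 0.713 − 0.587 = +0.127.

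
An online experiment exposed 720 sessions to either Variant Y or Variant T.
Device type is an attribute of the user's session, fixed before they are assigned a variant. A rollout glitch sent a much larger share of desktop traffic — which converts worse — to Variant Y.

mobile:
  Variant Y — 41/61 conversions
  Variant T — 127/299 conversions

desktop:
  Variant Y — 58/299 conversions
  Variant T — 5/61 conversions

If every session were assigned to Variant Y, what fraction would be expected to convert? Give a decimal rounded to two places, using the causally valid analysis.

The stratified and pooled comparisons disagree (Variant Y wins within each device type; Variant T wins overall), so the answer turns on the causal role of device type.
Device type satisfies the back-door criterion: it is not a descendant of the variant, and it blocks the spurious path from variant to outcome. Adjusting for it (i.e., using the within-device type rates) gives the causal effect.
Standardising Variant Y to the population device type mix: 0.500·41/61 + 0.500·58/299 = 0.433.

0.43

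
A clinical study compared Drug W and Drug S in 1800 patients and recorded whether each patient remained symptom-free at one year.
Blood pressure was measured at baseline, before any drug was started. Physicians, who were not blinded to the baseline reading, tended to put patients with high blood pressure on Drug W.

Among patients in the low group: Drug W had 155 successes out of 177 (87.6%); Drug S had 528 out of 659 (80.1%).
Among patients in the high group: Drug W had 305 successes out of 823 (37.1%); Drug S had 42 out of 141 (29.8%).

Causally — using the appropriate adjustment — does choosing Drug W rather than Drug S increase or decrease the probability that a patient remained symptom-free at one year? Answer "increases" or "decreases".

Drug W is higher inside every blood pressure stratum but Drug S is higher in aggregate. Whether to stratify depends on how blood pressure relates to the drug.
Nothing the drug does changes blood pressure; the imbalance is an allocation artefact. With blood pressure also predicting the outcome, the pooled figure is confounded, and the within-stratum comparison is the causal one.
Within each level — low: 87.6% vs 80.1%; high: 37.1% vs 29.8% — Drug W is higher every time.

increases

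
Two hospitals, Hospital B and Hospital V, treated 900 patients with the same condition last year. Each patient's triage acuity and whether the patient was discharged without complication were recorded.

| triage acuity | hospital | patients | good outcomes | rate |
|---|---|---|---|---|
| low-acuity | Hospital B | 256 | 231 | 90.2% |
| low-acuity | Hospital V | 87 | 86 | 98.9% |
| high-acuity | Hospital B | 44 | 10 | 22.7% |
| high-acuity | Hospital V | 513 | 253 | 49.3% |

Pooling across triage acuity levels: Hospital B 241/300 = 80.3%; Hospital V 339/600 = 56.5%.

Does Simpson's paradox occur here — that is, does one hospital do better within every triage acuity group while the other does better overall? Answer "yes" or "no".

Within each triage acuity level (low-acuity 90.2% vs 98.9%; high-acuity 22.7% vs 49.3%), Hospital V has the higher rate every time. Pooled: 80.3% vs 56.5% — Hospital B has the higher rate overall. The two comparisons disagree.

yes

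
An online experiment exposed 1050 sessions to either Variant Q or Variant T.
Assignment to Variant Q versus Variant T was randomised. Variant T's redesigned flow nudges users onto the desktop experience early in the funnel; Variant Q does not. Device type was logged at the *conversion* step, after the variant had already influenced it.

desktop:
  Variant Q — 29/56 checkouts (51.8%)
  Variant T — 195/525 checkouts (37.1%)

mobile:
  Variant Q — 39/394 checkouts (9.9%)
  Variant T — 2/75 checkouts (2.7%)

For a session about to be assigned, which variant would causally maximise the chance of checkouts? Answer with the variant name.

Variant T

Device type lies on the pathway variant → device type → outcome, so adjusting for it blocks the indirect effect. For the total causal effect of variant, use the unadjusted pooled rates.
Pooled: Variant Q 15.1% vs Variant T 32.8%; Variant T is higher overall.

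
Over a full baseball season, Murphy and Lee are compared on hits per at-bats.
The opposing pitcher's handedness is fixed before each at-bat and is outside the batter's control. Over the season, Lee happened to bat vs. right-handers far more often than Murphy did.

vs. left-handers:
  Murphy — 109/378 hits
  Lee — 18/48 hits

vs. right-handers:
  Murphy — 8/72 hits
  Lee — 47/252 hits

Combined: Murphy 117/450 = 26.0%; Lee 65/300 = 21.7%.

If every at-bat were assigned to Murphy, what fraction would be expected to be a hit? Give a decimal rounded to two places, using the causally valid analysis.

The stratified and pooled comparisons disagree (Lee wins within each pitcher handedness; Murphy wins overall), so the answer turns on the causal role of pitcher handedness.
Since pitcher handedness is a pre-existing factor (not a product of the player) and it affects the outcome on its own, it is a confounder. The stratified rates, not the pooled rate, identify the causal effect.
Standardising Murphy to the population pitcher handedness mix: 0.568·109/378 + 0.432·8/72 = 0.212.

0.21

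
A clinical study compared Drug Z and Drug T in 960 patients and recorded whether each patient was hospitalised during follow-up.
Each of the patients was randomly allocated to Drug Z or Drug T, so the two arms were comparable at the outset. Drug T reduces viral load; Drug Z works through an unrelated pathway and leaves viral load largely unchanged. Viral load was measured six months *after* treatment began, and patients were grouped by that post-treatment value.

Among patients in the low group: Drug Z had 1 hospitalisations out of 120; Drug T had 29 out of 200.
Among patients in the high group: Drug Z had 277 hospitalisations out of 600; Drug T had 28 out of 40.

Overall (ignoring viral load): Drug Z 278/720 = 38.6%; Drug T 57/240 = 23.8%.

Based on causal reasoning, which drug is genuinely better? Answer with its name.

Drug T

The viral load-specific comparison favours Drug Z throughout, but the pooled figures favour Drug T. The question is whether to condition on viral load.
Viral load here is a post-treatment variable shaped by the drug; conditioning on it would introduce bias rather than remove it. The overall comparison is the causal one.
Pooled: Drug Z 38.6% vs Drug T 23.8%; Drug T is lower overall.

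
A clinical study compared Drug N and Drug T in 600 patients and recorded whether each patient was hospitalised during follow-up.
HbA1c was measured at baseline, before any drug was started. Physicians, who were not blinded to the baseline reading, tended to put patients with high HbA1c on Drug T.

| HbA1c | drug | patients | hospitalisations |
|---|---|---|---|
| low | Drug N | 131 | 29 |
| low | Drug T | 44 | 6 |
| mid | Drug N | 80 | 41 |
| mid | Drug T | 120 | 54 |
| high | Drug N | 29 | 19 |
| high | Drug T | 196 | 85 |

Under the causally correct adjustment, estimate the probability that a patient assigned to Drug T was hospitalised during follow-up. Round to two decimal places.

The stratified and pooled comparisons disagree (Drug T wins within each HbA1c; Drug N wins overall), so the answer turns on the causal role of HbA1c.
Nothing the drug does changes HbA1c; the imbalance is an allocation artefact. With HbA1c also predicting the outcome, the pooled figure is confounded, and the within-stratum comparison is the causal one.
Standardising Drug T to the population HbA1c mix: 0.292·6/44 + 0.333·54/120 + 0.375·85/196 = 0.352.

0.35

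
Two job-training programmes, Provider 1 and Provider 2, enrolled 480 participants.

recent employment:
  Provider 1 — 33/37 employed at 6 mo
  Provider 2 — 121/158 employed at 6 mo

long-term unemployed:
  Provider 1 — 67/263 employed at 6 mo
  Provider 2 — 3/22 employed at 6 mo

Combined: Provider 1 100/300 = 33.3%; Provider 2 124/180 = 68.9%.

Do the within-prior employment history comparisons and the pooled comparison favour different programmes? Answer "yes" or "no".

Within each prior employment history level (recent employment 89.2% vs 76.6%; long-term unemployed 25.5% vs 13.6%), Provider 1 has the higher rate every time. Pooled: 33.3% vs 68.9% — Provider 2 has the higher rate overall. The two comparisons disagree.

yes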